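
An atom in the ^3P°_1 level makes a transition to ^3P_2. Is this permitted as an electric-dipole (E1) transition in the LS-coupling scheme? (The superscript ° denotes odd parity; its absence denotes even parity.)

ΔJ = 0, ±1 (not J=0↔0): J: 1 → 2, ΔJ = +1 — passes.
ΔS = 0: S: 1 → 1 — passes.
ΔL = 0, ±1 (not L=0↔0): L: 1 → 1, ΔL = +0 — passes.
Parity must change: odd → even — passes.
All four E1 rules are satisfied.

allowed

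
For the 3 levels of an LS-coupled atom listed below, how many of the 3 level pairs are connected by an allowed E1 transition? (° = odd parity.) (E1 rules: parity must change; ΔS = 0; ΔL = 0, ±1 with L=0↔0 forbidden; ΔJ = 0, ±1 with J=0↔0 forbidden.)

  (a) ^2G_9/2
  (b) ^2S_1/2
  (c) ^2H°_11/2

(a)–(b): forbidden (parity, ΔL, ΔJ).
(a)–(c): allowed.
(b)–(c): forbidden (ΔL, ΔJ).
Allowed pairs: 1 of 3.

1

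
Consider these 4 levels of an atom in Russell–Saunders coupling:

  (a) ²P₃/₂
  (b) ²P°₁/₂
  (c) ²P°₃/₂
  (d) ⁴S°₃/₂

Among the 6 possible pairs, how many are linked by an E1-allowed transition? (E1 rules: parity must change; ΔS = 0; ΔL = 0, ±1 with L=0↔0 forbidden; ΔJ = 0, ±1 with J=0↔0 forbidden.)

(a)–(b): allowed.
(a)–(c): allowed.
(a)–(d): forbidden (ΔS).
(b)–(c): forbidden (parity).
(b)–(d): forbidden (parity, ΔS).
(c)–(d): forbidden (parity, ΔS).
Allowed pairs: 2 of 6.

2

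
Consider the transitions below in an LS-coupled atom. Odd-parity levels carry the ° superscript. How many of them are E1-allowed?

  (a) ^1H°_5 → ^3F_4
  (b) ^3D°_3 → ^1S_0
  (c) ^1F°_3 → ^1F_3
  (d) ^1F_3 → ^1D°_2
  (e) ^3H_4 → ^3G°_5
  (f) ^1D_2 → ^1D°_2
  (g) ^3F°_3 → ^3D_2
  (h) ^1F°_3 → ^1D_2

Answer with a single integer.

6

(a) forbidden (ΔS, ΔL fail)
(b) forbidden (ΔS, ΔL, ΔJ fail)
(c) allowed
(d) allowed
(e) allowed
(f) allowed
(g) allowed
(h) allowed
Total allowed: 6 of 8.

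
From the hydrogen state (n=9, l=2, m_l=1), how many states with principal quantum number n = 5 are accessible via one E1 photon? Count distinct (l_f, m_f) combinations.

E1 requires Δl = ±1, so l_f ∈ {1, 3}; with 0 ≤ l_f ≤ n_f−1 = 4, the allowed l_f values are {1, 3}.
For l_f = 1: m_f ∈ {m_i−1, m_i, m_i+1} ∩ [−1, 1] = {0, 1} → 2 states.
For l_f = 3: m_f ∈ {m_i−1, m_i, m_i+1} ∩ [−3, 3] = {0, 1, 2} → 3 states.
Total: 5.

5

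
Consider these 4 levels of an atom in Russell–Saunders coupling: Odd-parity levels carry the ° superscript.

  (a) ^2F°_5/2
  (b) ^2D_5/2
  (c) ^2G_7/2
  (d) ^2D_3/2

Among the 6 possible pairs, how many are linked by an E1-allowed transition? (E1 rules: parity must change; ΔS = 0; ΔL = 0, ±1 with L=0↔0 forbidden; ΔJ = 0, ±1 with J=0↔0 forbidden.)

(a)–(b): allowed.
(a)–(c): allowed.
(a)–(d): allowed.
(b)–(c): forbidden (parity, ΔL).
(b)–(d): forbidden (parity).
(c)–(d): forbidden (parity, ΔL, ΔJ).
Allowed pairs: 3 of 6.

3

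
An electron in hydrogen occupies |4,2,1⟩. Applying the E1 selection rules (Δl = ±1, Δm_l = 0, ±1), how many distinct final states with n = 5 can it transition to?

E1 requires Δl = ±1, so l_f ∈ {1, 3}; with 0 ≤ l_f ≤ n_f−1 = 4, the allowed l_f values are {1, 3}.
For l_f = 1: m_f ∈ {m_i−1, m_i, m_i+1} ∩ [−1, 1] = {0, 1} → 2 states.
For l_f = 3: m_f ∈ {m_i−1, m_i, m_i+1} ∩ [−3, 3] = {0, 1, 2} → 3 states.
Total: 5.

5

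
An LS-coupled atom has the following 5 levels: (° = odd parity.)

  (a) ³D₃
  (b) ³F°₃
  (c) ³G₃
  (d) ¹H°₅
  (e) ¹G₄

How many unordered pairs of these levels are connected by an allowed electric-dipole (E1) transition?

3

(a)–(b): allowed.
(a)–(c): forbidden (parity, ΔL).
(a)–(d): forbidden (ΔS, ΔL, ΔJ).
(a)–(e): forbidden (parity, ΔS, ΔL).
(b)–(c): allowed.
(b)–(d): forbidden (parity, ΔS, ΔL, ΔJ).
(b)–(e): forbidden (ΔS).
(c)–(d): forbidden (ΔS, ΔJ).
(c)–(e): forbidden (parity, ΔS).
(d)–(e): allowed.
Allowed pairs: 3 of 10.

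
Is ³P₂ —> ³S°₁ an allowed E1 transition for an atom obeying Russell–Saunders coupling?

allowed

ΔL = 0, ±1 (not L=0↔0): L: 1 → 0, ΔL = -1 — satisfied.
ΔJ = 0, ±1 (not J=0↔0): J: 2 → 1, ΔJ = -1 — satisfied.
Parity must change: even → odd — satisfied.
ΔS = 0: S: 1 → 1 — satisfied.
All four E1 rules are satisfied.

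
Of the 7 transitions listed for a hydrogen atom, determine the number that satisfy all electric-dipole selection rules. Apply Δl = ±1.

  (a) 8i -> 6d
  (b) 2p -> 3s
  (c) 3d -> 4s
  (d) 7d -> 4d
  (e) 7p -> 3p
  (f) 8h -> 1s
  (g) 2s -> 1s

(a) forbidden — Δl = -4 (E1 requires Δl = ±1)
(b) allowed
(c) forbidden — Δl = -2 (E1 requires Δl = ±1)
(d) forbidden — Δl = +0 (E1 requires Δl = ±1)
(e) forbidden — Δl = +0 (E1 requires Δl = ±1)
(f) forbidden — Δl = -5 (E1 requires Δl = ±1)
(g) forbidden — Δl = +0 (E1 requires Δl = ±1)
Total allowed: 1 of 7.

1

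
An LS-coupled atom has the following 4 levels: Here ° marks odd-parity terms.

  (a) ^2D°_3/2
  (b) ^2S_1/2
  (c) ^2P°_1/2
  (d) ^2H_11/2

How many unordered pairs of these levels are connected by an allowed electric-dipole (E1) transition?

1

(a)–(b): forbidden (ΔL).
(a)–(c): forbidden (parity).
(a)–(d): forbidden (ΔL, ΔJ).
(b)–(c): allowed.
(b)–(d): forbidden (parity, ΔL, ΔJ).
(c)–(d): forbidden (ΔL, ΔJ).
Allowed pairs: 1 of 6.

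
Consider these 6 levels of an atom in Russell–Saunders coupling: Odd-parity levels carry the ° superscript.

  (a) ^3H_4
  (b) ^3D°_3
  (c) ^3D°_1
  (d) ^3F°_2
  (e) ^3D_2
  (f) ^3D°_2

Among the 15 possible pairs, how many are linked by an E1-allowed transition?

4

(a)–(b): forbidden (ΔL).
(a)–(c): forbidden (ΔL, ΔJ).
(a)–(d): forbidden (ΔL, ΔJ).
(a)–(e): forbidden (parity, ΔL, ΔJ).
(a)–(f): forbidden (ΔL, ΔJ).
(b)–(c): forbidden (parity, ΔJ).
(b)–(d): forbidden (parity).
(b)–(e): allowed.
(b)–(f): forbidden (parity).
(c)–(d): forbidden (parity).
(c)–(e): allowed.
(c)–(f): forbidden (parity).
(d)–(e): allowed.
(d)–(f): forbidden (parity).
(e)–(f): allowed.
Allowed pairs: 4 of 15.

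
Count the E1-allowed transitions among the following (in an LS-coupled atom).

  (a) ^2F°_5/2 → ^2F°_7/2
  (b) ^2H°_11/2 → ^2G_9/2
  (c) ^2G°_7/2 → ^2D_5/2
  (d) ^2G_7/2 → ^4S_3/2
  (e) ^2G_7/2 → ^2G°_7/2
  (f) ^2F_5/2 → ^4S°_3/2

2

(a) forbidden (parity fails)
(b) allowed
(c) forbidden (ΔL fails)
(d) forbidden (parity, ΔS, ΔL, ΔJ fail)
(e) allowed
(f) forbidden (ΔS, ΔL fail)
Total allowed: 2 of 6.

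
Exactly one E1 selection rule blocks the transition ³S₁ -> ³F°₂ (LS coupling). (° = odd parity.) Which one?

the ΔL = 0, ±1 rule

Parity must change: even → odd — passes.
ΔS = 0: S: 1 → 1 — passes.
ΔL = 0, ±1 (not L=0↔0): L: 0 → 3, ΔL = +3 — fails.
ΔJ = 0, ±1 (not J=0↔0): J: 1 → 2, ΔJ = +1 — passes.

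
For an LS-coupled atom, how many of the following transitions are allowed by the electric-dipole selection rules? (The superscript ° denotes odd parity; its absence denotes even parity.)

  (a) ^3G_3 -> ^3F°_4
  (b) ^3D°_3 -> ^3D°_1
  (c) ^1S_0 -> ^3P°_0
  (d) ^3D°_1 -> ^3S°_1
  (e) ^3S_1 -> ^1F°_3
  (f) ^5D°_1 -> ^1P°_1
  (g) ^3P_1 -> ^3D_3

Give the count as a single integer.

(a) allowed
(b) forbidden (parity, ΔJ fail)
(c) forbidden (ΔS, ΔJ fail)
(d) forbidden (parity, ΔL fail)
(e) forbidden (ΔS, ΔL, ΔJ fail)
(f) forbidden (parity, ΔS fail)
(g) forbidden (parity, ΔJ fail)
Total allowed: 1 of 7.

1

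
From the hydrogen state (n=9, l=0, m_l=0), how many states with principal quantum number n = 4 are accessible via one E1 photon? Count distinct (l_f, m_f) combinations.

E1 requires Δl = ±1, so l_f ∈ {-1, 1}; with 0 ≤ l_f ≤ n_f−1 = 3, the allowed l_f values are {1}.
For l_f = 1: m_f ∈ {m_i−1, m_i, m_i+1} ∩ [−1, 1] = {-1, 0, 1} → 3 states.
Total: 3.

3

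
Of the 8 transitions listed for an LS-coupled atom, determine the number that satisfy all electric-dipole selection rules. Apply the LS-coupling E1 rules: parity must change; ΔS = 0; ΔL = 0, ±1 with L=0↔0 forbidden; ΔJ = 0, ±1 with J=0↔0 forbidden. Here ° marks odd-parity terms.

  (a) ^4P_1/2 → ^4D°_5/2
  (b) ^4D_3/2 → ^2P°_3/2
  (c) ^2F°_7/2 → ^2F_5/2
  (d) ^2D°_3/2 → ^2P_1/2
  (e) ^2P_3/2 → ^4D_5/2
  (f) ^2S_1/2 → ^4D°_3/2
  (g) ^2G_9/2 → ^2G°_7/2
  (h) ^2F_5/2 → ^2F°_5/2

(a) forbidden (ΔJ fails)
(b) forbidden (ΔS fails)
(c) allowed
(d) allowed
(e) forbidden (parity, ΔS fail)
(f) forbidden (ΔS, ΔL fail)
(g) allowed
(h) allowed
Total allowed: 4 of 8.

4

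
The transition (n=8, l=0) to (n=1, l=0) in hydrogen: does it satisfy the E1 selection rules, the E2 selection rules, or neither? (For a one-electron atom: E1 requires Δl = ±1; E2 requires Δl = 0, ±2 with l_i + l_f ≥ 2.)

Δl = 0 − 0 = +0; l_i + l_f = 0.
E1 (Δl = ±1): not satisfied.
E2 (Δl = 0,±2, l_i+l_f ≥ 2): not satisfied.

neither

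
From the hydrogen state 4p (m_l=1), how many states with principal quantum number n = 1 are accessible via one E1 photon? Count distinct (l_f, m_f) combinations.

1

E1 requires Δl = ±1, so l_f ∈ {0, 2}; with 0 ≤ l_f ≤ n_f−1 = 0, the allowed l_f values are {0}.
For l_f = 0: m_f ∈ {m_i−1, m_i, m_i+1} ∩ [−0, 0] = {0} → 1 state.
Total: 1.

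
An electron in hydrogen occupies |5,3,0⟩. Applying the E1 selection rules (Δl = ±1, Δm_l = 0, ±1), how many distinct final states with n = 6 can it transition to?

6

E1 requires Δl = ±1, so l_f ∈ {2, 4}; with 0 ≤ l_f ≤ n_f−1 = 5, the allowed l_f values are {2, 4}.
For l_f = 2: m_f ∈ {m_i−1, m_i, m_i+1} ∩ [−2, 2] = {-1, 0, 1} → 3 states.
For l_f = 4: m_f ∈ {m_i−1, m_i, m_i+1} ∩ [−4, 4] = {-1, 0, 1} → 3 states.
Total: 6.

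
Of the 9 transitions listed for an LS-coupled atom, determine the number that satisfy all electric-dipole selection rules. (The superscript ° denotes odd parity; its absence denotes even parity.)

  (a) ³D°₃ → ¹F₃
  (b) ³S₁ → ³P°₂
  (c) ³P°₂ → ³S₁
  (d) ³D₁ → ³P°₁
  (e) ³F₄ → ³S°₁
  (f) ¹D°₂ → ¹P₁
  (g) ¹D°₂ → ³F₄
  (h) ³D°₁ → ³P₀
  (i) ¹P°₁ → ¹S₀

6

(a) forbidden (ΔS fails)
(b) allowed
(c) allowed
(d) allowed
(e) forbidden (ΔL, ΔJ fail)
(f) allowed
(g) forbidden (ΔS, ΔJ fail)
(h) allowed
(i) allowed
Total allowed: 6 of 9.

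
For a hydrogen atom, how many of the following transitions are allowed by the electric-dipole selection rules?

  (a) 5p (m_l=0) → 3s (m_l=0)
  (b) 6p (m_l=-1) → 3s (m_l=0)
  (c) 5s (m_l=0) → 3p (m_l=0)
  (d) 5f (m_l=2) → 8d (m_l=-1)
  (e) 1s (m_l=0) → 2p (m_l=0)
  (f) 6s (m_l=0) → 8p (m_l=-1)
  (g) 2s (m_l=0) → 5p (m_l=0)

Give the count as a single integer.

(a) allowed
(b) allowed
(c) allowed
(d) forbidden — Δm_l = -3 (E1 requires Δm_l = 0, ±1)
(e) allowed
(f) allowed
(g) allowed
Total allowed: 6 of 7.

6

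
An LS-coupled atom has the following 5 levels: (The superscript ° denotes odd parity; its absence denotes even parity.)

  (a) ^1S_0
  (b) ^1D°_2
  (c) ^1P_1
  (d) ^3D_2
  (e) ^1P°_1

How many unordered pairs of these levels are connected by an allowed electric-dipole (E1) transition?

3

(a)–(b): forbidden (ΔL, ΔJ).
(a)–(c): forbidden (parity).
(a)–(d): forbidden (parity, ΔS, ΔL, ΔJ).
(a)–(e): allowed.
(b)–(c): allowed.
(b)–(d): forbidden (ΔS).
(b)–(e): forbidden (parity).
(c)–(d): forbidden (parity, ΔS).
(c)–(e): allowed.
(d)–(e): forbidden (ΔS).
Allowed pairs: 3 of 10.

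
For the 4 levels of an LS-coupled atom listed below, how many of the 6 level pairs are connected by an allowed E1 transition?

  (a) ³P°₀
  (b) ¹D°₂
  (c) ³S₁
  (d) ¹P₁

(a)–(b): forbidden (parity, ΔS, ΔJ).
(a)–(c): allowed.
(a)–(d): forbidden (ΔS).
(b)–(c): forbidden (ΔS, ΔL).
(b)–(d): allowed.
(c)–(d): forbidden (parity, ΔS).
Allowed pairs: 2 of 6.

2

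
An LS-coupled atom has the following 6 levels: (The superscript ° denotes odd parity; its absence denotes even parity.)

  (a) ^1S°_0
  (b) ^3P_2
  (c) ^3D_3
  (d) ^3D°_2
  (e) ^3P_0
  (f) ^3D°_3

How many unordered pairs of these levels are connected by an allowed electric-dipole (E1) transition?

4

(a)–(b): forbidden (ΔS, ΔJ).
(a)–(c): forbidden (ΔS, ΔL, ΔJ).
(a)–(d): forbidden (parity, ΔS, ΔL, ΔJ).
(a)–(e): forbidden (ΔS, ΔJ).
(a)–(f): forbidden (parity, ΔS, ΔL, ΔJ).
(b)–(c): forbidden (parity).
(b)–(d): allowed.
(b)–(e): forbidden (parity, ΔJ).
(b)–(f): allowed.
(c)–(d): allowed.
(c)–(e): forbidden (parity, ΔJ).
(c)–(f): allowed.
(d)–(e): forbidden (ΔJ).
(d)–(f): forbidden (parity).
(e)–(f): forbidden (ΔJ).
Allowed pairs: 4 of 15.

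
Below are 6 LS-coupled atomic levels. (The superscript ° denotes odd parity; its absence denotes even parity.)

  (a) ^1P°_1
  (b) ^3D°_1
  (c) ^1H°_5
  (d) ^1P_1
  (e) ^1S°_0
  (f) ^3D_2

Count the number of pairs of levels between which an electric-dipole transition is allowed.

3

(a)–(b): forbidden (parity, ΔS).
(a)–(c): forbidden (parity, ΔL, ΔJ).
(a)–(d): allowed.
(a)–(e): forbidden (parity).
(a)–(f): forbidden (ΔS).
(b)–(c): forbidden (parity, ΔS, ΔL, ΔJ).
(b)–(d): forbidden (ΔS).
(b)–(e): forbidden (parity, ΔS, ΔL).
(b)–(f): allowed.
(c)–(d): forbidden (ΔL, ΔJ).
(c)–(e): forbidden (parity, ΔL, ΔJ).
(c)–(f): forbidden (ΔS, ΔL, ΔJ).
(d)–(e): allowed.
(d)–(f): forbidden (parity, ΔS).
(e)–(f): forbidden (ΔS, ΔL, ΔJ).
Allowed pairs: 3 of 15.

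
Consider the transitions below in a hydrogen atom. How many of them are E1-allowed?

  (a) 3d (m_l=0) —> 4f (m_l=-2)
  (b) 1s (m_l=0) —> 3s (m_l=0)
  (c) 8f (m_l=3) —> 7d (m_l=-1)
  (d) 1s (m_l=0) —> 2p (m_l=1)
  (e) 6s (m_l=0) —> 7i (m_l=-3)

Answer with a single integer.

1

(a) forbidden — Δm_l = -2 (E1 requires Δm_l = 0, ±1)
(b) forbidden — Δl = +0 (E1 requires Δl = ±1)
(c) forbidden — Δm_l = -4 (E1 requires Δm_l = 0, ±1)
(d) allowed
(e) forbidden — Δl = +6 (E1 requires Δl = ±1); Δm_l = -3 (E1 requires Δm_l = 0, ±1)
Total allowed: 1 of 5.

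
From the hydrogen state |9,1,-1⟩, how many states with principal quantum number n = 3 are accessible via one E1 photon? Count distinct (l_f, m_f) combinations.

E1 requires Δl = ±1, so l_f ∈ {0, 2}; with 0 ≤ l_f ≤ n_f−1 = 2, the allowed l_f values are {0, 2}.
For l_f = 0: m_f ∈ {m_i−1, m_i, m_i+1} ∩ [−0, 0] = {0} → 1 state.
For l_f = 2: m_f ∈ {m_i−1, m_i, m_i+1} ∩ [−2, 2] = {-2, -1, 0} → 3 states.
Total: 4.

4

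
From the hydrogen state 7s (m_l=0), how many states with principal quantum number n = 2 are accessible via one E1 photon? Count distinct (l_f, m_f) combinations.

E1 requires Δl = ±1, so l_f ∈ {-1, 1}; with 0 ≤ l_f ≤ n_f−1 = 1, the allowed l_f values are {1}.
For l_f = 1: m_f ∈ {m_i−1, m_i, m_i+1} ∩ [−1, 1] = {-1, 0, 1} → 3 states.
Total: 3.

3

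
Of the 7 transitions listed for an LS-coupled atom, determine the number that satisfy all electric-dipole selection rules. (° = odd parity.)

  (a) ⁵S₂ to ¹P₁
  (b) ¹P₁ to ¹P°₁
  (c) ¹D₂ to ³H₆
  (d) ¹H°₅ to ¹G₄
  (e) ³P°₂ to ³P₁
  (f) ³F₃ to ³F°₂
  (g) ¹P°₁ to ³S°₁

(a) forbidden (parity, ΔS fail)
(b) allowed
(c) forbidden (parity, ΔS, ΔL, ΔJ fail)
(d) allowed
(e) allowed
(f) allowed
(g) forbidden (parity, ΔS fail)
Total allowed: 4 of 7.

4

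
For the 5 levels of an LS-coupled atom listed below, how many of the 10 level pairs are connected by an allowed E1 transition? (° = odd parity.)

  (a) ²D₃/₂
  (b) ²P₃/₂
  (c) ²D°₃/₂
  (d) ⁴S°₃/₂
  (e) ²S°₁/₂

(a)–(b): forbidden (parity).
(a)–(c): allowed.
(a)–(d): forbidden (ΔS, ΔL).
(a)–(e): forbidden (ΔL).
(b)–(c): allowed.
(b)–(d): forbidden (ΔS).
(b)–(e): allowed.
(c)–(d): forbidden (parity, ΔS, ΔL).
(c)–(e): forbidden (parity, ΔL).
(d)–(e): forbidden (parity, ΔS, ΔL).
Allowed pairs: 3 of 10.

3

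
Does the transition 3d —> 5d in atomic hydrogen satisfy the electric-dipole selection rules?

Δl = 2 − 2 = +0; the E1 rule Δl = ±1 is fails.
The transition is electric-dipole forbidden.

forbidden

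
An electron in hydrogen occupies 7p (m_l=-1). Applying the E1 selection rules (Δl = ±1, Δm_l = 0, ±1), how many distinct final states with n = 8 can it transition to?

4

E1 requires Δl = ±1, so l_f ∈ {0, 2}; with 0 ≤ l_f ≤ n_f−1 = 7, the allowed l_f values are {0, 2}.
For l_f = 0: m_f ∈ {m_i−1, m_i, m_i+1} ∩ [−0, 0] = {0} → 1 state.
For l_f = 2: m_f ∈ {m_i−1, m_i, m_i+1} ∩ [−2, 2] = {-2, -1, 0} → 3 states.
Total: 4.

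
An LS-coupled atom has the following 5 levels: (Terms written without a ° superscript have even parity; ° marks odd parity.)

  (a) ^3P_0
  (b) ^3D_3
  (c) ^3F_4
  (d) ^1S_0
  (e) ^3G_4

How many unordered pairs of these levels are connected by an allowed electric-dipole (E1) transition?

0

(a)–(b): forbidden (parity, ΔJ).
(a)–(c): forbidden (parity, ΔL, ΔJ).
(a)–(d): forbidden (parity, ΔS, ΔJ).
(a)–(e): forbidden (parity, ΔL, ΔJ).
(b)–(c): forbidden (parity).
(b)–(d): forbidden (parity, ΔS, ΔL, ΔJ).
(b)–(e): forbidden (parity, ΔL).
(c)–(d): forbidden (parity, ΔS, ΔL, ΔJ).
(c)–(e): forbidden (parity).
(d)–(e): forbidden (parity, ΔS, ΔL, ΔJ).
Allowed pairs: 0 of 10.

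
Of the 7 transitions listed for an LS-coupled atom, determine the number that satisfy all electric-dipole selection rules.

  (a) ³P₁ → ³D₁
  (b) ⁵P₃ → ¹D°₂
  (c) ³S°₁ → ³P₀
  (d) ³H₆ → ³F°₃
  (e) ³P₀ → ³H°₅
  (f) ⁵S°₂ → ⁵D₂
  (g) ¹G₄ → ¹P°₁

1

(a) forbidden (parity fails)
(b) forbidden (ΔS fails)
(c) allowed
(d) forbidden (ΔL, ΔJ fail)
(e) forbidden (ΔL, ΔJ fail)
(f) forbidden (ΔL fails)
(g) forbidden (ΔL, ΔJ fail)
Total allowed: 1 of 7.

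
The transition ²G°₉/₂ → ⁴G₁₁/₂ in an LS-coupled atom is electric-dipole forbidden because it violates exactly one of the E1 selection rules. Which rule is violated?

Initial level: S=1/2, L=4, J=9/2, parity odd. Final level: S=3/2, L=4, J=11/2, parity even.
Parity must change: odd → even — ok.
ΔS = 0: S: 1/2 → 3/2 — fails.
ΔL = 0, ±1 (not L=0↔0): L: 4 → 4, ΔL = +0 — ok.
ΔJ = 0, ±1 (not J=0↔0): J: 9/2 → 11/2, ΔJ = +1 — ok.

the ΔS = 0 rule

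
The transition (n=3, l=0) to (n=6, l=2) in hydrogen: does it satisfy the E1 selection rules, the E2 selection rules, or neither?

E2

Δl = 2 − 0 = +2; l_i + l_f = 2.
E1 (Δl = ±1): not satisfied.
E2 (Δl = 0,±2, l_i+l_f ≥ 2): satisfied.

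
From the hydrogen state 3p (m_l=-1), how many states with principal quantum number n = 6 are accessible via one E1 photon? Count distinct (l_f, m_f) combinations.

E1 requires Δl = ±1, so l_f ∈ {0, 2}; with 0 ≤ l_f ≤ n_f−1 = 5, the allowed l_f values are {0, 2}.
For l_f = 0: m_f ∈ {m_i−1, m_i, m_i+1} ∩ [−0, 0] = {0} → 1 state.
For l_f = 2: m_f ∈ {m_i−1, m_i, m_i+1} ∩ [−2, 2] = {-2, -1, 0} → 3 states.
Total: 4.

4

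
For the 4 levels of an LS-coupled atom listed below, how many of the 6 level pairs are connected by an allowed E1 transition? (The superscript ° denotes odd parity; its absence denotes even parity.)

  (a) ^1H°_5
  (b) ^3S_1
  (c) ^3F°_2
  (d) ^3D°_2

0

(a)–(b): forbidden (ΔS, ΔL, ΔJ).
(a)–(c): forbidden (parity, ΔS, ΔL, ΔJ).
(a)–(d): forbidden (parity, ΔS, ΔL, ΔJ).
(b)–(c): forbidden (ΔL).
(b)–(d): forbidden (ΔL).
(c)–(d): forbidden (parity).
Allowed pairs: 0 of 6.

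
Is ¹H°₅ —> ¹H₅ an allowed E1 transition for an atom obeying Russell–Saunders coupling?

allowed

Reading off the term symbols: S 0→0, L 5→5, J 5→5, parity odd→even.
ΔS = 0: S: 0 → 0 — ✓.
ΔJ = 0, ±1 (not J=0↔0): J: 5 → 5, ΔJ = +0 — ✓.
ΔL = 0, ±1 (not L=0↔0): L: 5 → 5, ΔL = +0 — ✓.
Parity must change: odd → even — ✓.
All four E1 rules are satisfied.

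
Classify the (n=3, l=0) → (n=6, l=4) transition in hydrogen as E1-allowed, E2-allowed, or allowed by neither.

Δl = 4 − 0 = +4; l_i + l_f = 4.
E1 (Δl = ±1): not satisfied.
E2 (Δl = 0,±2, l_i+l_f ≥ 2): not satisfied.

neither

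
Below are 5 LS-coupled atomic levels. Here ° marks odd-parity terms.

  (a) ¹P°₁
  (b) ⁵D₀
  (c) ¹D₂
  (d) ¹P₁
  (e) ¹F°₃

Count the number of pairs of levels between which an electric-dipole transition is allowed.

(a)–(b): forbidden (ΔS).
(a)–(c): allowed.
(a)–(d): allowed.
(a)–(e): forbidden (parity, ΔL, ΔJ).
(b)–(c): forbidden (parity, ΔS, ΔJ).
(b)–(d): forbidden (parity, ΔS).
(b)–(e): forbidden (ΔS, ΔJ).
(c)–(d): forbidden (parity).
(c)–(e): allowed.
(d)–(e): forbidden (ΔL, ΔJ).
Allowed pairs: 3 of 10.

3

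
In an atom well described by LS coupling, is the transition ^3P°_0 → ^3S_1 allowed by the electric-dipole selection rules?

allowed

Initial level: S=1, L=1, J=0, parity odd. Final level: S=1, L=0, J=1, parity even.
ΔS = 0: S: 1 → 1 — satisfied.
Parity must change: odd → even — satisfied.
ΔL = 0, ±1 (not L=0↔0): L: 1 → 0, ΔL = -1 — satisfied.
ΔJ = 0, ±1 (not J=0↔0): J: 0 → 1, ΔJ = +1 — satisfied.
All four E1 rules are satisfied.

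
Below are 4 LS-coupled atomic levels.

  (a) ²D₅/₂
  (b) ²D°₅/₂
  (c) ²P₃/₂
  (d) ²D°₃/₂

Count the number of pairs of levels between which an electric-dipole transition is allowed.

4

(a)–(b): allowed.
(a)–(c): forbidden (parity).
(a)–(d): allowed.
(b)–(c): allowed.
(b)–(d): forbidden (parity).
(c)–(d): allowed.
Allowed pairs: 4 of 6.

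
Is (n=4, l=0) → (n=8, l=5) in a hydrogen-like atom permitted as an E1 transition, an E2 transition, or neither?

Δl = 5 − 0 = +5; l_i + l_f = 5.
E1 (Δl = ±1): not satisfied.
E2 (Δl = 0,±2, l_i+l_f ≥ 2): not satisfied.

neither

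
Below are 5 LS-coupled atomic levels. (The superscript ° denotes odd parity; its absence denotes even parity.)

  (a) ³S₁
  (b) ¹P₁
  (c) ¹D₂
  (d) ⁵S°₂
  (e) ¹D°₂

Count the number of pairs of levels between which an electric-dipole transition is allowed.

2

(a)–(b): forbidden (parity, ΔS).
(a)–(c): forbidden (parity, ΔS, ΔL).
(a)–(d): forbidden (ΔS, ΔL).
(a)–(e): forbidden (ΔS, ΔL).
(b)–(c): forbidden (parity).
(b)–(d): forbidden (ΔS).
(b)–(e): allowed.
(c)–(d): forbidden (ΔS, ΔL).
(c)–(e): allowed.
(d)–(e): forbidden (parity, ΔS, ΔL).
Allowed pairs: 2 of 10.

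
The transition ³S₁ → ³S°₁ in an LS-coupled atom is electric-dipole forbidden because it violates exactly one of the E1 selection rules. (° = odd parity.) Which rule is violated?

Parity must change: even → odd — satisfied.
ΔS = 0: S: 1 → 1 — satisfied.
ΔL = 0, ±1 (not L=0↔0): L: 0 → 0, ΔL = +0 — violated.
ΔJ = 0, ±1 (not J=0↔0): J: 1 → 1, ΔJ = +0 — satisfied.

the L=0 ↔ L=0 exclusion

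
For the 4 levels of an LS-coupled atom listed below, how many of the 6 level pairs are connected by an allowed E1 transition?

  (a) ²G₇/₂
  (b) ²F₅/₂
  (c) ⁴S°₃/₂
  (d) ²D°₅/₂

(a)–(b): forbidden (parity).
(a)–(c): forbidden (ΔS, ΔL, ΔJ).
(a)–(d): forbidden (ΔL).
(b)–(c): forbidden (ΔS, ΔL).
(b)–(d): allowed.
(c)–(d): forbidden (parity, ΔS, ΔL).
Allowed pairs: 1 of 6.

1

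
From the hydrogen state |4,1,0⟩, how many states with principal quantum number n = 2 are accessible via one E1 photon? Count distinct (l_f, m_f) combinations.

E1 requires Δl = ±1, so l_f ∈ {0, 2}; with 0 ≤ l_f ≤ n_f−1 = 1, the allowed l_f values are {0}.
For l_f = 0: m_f ∈ {m_i−1, m_i, m_i+1} ∩ [−0, 0] = {0} → 1 state.
Total: 1.

1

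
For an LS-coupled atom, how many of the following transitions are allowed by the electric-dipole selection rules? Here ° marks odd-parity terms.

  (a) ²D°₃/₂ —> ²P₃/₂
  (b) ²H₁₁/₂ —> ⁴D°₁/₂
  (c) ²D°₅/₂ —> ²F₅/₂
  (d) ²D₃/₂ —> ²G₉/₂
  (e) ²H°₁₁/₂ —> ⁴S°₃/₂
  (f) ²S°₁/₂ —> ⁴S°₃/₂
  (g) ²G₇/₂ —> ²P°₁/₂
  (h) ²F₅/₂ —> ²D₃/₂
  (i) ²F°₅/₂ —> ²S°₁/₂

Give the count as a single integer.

(a) allowed
(b) forbidden (ΔS, ΔL, ΔJ fail)
(c) allowed
(d) forbidden (parity, ΔL, ΔJ fail)
(e) forbidden (parity, ΔS, ΔL, ΔJ fail)
(f) forbidden (parity, ΔS, ΔL fail)
(g) forbidden (ΔL, ΔJ fail)
(h) forbidden (parity fails)
(i) forbidden (parity, ΔL, ΔJ fail)
Total allowed: 2 of 9.

2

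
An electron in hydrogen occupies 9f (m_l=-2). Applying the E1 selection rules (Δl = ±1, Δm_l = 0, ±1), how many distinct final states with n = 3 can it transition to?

E1 requires Δl = ±1, so l_f ∈ {2, 4}; with 0 ≤ l_f ≤ n_f−1 = 2, the allowed l_f values are {2}.
For l_f = 2: m_f ∈ {m_i−1, m_i, m_i+1} ∩ [−2, 2] = {-2, -1} → 2 states.
Total: 2.

2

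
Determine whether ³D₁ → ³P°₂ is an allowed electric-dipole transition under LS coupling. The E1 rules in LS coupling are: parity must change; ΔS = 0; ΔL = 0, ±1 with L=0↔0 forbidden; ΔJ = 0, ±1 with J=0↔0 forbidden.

ΔL = 0, ±1 (not L=0↔0): L: 2 → 1, ΔL = -1 — passes.
Parity must change: even → odd — passes.
ΔS = 0: S: 1 → 1 — passes.
ΔJ = 0, ±1 (not J=0↔0): J: 1 → 2, ΔJ = +1 — passes.
All four E1 rules are satisfied.

allowed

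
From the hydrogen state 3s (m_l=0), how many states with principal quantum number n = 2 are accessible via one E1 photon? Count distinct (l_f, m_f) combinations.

3

E1 requires Δl = ±1, so l_f ∈ {-1, 1}; with 0 ≤ l_f ≤ n_f−1 = 1, the allowed l_f values are {1}.
For l_f = 1: m_f ∈ {m_i−1, m_i, m_i+1} ∩ [−1, 1] = {-1, 0, 1} → 3 states.
Total: 3.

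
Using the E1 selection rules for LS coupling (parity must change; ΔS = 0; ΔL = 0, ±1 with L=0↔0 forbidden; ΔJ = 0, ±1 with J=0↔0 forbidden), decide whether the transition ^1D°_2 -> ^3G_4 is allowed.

forbidden

Parity must change: odd → even — passes.
ΔS = 0: S: 0 → 1 — fails.
ΔL = 0, ±1 (not L=0↔0): L: 2 → 4, ΔL = +2 — fails.
ΔJ = 0, ±1 (not J=0↔0): J: 2 → 4, ΔJ = +2 — fails.
Rule(s) violated: ΔS, ΔL, ΔJ.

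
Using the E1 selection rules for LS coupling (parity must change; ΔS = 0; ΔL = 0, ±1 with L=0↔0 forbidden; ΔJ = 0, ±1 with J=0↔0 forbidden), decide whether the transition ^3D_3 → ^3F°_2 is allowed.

Initial level: S=1, L=2, J=3, parity even. Final level: S=1, L=3, J=2, parity odd.
Parity must change: even → odd — ok.
ΔS = 0: S: 1 → 1 — ok.
ΔL = 0, ±1 (not L=0↔0): L: 2 → 3, ΔL = +1 — ok.
ΔJ = 0, ±1 (not J=0↔0): J: 3 → 2, ΔJ = -1 — ok.
All four E1 rules are satisfied.

allowed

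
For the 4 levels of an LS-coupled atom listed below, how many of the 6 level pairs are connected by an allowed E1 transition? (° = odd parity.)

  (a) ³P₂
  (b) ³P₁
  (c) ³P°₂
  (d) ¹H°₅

2

(a)–(b): forbidden (parity).
(a)–(c): allowed.
(a)–(d): forbidden (ΔS, ΔL, ΔJ).
(b)–(c): allowed.
(b)–(d): forbidden (ΔS, ΔL, ΔJ).
(c)–(d): forbidden (parity, ΔS, ΔL, ΔJ).
Allowed pairs: 2 of 6.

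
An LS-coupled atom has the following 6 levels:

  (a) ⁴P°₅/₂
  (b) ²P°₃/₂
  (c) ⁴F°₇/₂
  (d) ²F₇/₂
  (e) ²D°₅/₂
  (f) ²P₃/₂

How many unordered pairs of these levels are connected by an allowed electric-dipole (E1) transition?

(a)–(b): forbidden (parity, ΔS).
(a)–(c): forbidden (parity, ΔL).
(a)–(d): forbidden (ΔS, ΔL).
(a)–(e): forbidden (parity, ΔS).
(a)–(f): forbidden (ΔS).
(b)–(c): forbidden (parity, ΔS, ΔL, ΔJ).
(b)–(d): forbidden (ΔL, ΔJ).
(b)–(e): forbidden (parity).
(b)–(f): allowed.
(c)–(d): forbidden (ΔS).
(c)–(e): forbidden (parity, ΔS).
(c)–(f): forbidden (ΔS, ΔL, ΔJ).
(d)–(e): allowed.
(d)–(f): forbidden (parity, ΔL, ΔJ).
(e)–(f): allowed.
Allowed pairs: 3 of 15.

3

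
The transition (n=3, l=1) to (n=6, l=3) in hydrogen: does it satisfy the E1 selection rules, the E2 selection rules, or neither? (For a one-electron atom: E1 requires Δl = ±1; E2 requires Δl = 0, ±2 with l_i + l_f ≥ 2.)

E2

Δl = 3 − 1 = +2; l_i + l_f = 4.
E1 (Δl = ±1): not satisfied.
E2 (Δl = 0,±2, l_i+l_f ≥ 2): satisfied.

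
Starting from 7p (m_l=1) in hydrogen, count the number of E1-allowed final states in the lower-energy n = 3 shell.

E1 requires Δl = ±1, so l_f ∈ {0, 2}; with 0 ≤ l_f ≤ n_f−1 = 2, the allowed l_f values are {0, 2}.
For l_f = 0: m_f ∈ {m_i−1, m_i, m_i+1} ∩ [−0, 0] = {0} → 1 state.
For l_f = 2: m_f ∈ {m_i−1, m_i, m_i+1} ∩ [−2, 2] = {0, 1, 2} → 3 states.
Total: 4.

4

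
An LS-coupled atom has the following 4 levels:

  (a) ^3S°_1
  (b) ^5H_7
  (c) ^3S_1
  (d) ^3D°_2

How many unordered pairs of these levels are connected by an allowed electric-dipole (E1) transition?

(a)–(b): forbidden (ΔS, ΔL, ΔJ).
(a)–(c): forbidden (ΔL).
(a)–(d): forbidden (parity, ΔL).
(b)–(c): forbidden (parity, ΔS, ΔL, ΔJ).
(b)–(d): forbidden (ΔS, ΔL, ΔJ).
(c)–(d): forbidden (ΔL).
Allowed pairs: 0 of 6.

0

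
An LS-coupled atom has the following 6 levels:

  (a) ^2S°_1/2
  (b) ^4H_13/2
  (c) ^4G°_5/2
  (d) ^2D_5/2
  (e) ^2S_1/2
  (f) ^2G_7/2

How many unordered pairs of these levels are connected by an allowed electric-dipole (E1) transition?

(a)–(b): forbidden (ΔS, ΔL, ΔJ).
(a)–(c): forbidden (parity, ΔS, ΔL, ΔJ).
(a)–(d): forbidden (ΔL, ΔJ).
(a)–(e): forbidden (ΔL).
(a)–(f): forbidden (ΔL, ΔJ).
(b)–(c): forbidden (ΔJ).
(b)–(d): forbidden (parity, ΔS, ΔL, ΔJ).
(b)–(e): forbidden (parity, ΔS, ΔL, ΔJ).
(b)–(f): forbidden (parity, ΔS, ΔJ).
(c)–(d): forbidden (ΔS, ΔL).
(c)–(e): forbidden (ΔS, ΔL, ΔJ).
(c)–(f): forbidden (ΔS).
(d)–(e): forbidden (parity, ΔL, ΔJ).
(d)–(f): forbidden (parity, ΔL).
(e)–(f): forbidden (parity, ΔL, ΔJ).
Allowed pairs: 0 of 15.

0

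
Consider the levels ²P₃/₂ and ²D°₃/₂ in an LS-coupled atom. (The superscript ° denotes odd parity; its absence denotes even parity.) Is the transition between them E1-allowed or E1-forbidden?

Initial level: S=1/2, L=1, J=3/2, parity even. Final level: S=1/2, L=2, J=3/2, parity odd.
Parity must change: even → odd — ✓.
ΔS = 0: S: 1/2 → 1/2 — ✓.
ΔL = 0, ±1 (not L=0↔0): L: 1 → 2, ΔL = +1 — ✓.
ΔJ = 0, ±1 (not J=0↔0): J: 3/2 → 3/2, ΔJ = +0 — ✓.
All four E1 rules are satisfied.

allowed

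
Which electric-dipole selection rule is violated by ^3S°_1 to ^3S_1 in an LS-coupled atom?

the L=0 ↔ L=0 exclusion

ΔJ = 0, ±1 (not J=0↔0): J: 1 → 1, ΔJ = +0 — ok.
ΔL = 0, ±1 (not L=0↔0): L: 0 → 0, ΔL = +0 — fails.
ΔS = 0: S: 1 → 1 — ok.
Parity must change: odd → even — ok.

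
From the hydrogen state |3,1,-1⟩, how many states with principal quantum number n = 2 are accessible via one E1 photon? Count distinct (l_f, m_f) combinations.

1

E1 requires Δl = ±1, so l_f ∈ {0, 2}; with 0 ≤ l_f ≤ n_f−1 = 1, the allowed l_f values are {0}.
For l_f = 0: m_f ∈ {m_i−1, m_i, m_i+1} ∩ [−0, 0] = {0} → 1 state.
Total: 1.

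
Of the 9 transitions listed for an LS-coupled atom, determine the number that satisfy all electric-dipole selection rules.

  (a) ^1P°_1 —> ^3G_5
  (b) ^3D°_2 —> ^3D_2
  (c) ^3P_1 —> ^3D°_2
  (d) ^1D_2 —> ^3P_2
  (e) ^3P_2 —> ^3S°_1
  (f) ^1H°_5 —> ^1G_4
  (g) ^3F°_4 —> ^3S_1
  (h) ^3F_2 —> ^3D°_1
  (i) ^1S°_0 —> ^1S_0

(a) forbidden (ΔS, ΔL, ΔJ fail)
(b) allowed
(c) allowed
(d) forbidden (parity, ΔS fail)
(e) allowed
(f) allowed
(g) forbidden (ΔL, ΔJ fail)
(h) allowed
(i) forbidden (ΔL, ΔJ fail)
Total allowed: 5 of 9.

5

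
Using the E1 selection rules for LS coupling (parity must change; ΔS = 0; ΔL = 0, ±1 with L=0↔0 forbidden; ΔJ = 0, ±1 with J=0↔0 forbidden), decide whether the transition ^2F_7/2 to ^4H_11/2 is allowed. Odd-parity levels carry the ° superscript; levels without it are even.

forbidden

Initial level: S=1/2, L=3, J=7/2, parity even. Final level: S=3/2, L=5, J=11/2, parity even.
Parity must change: even → even — fails.
ΔS = 0: S: 1/2 → 3/2 — fails.
ΔL = 0, ±1 (not L=0↔0): L: 3 → 5, ΔL = +2 — fails.
ΔJ = 0, ±1 (not J=0↔0): J: 7/2 → 11/2, ΔJ = +2 — fails.
Rule(s) violated: parity, ΔS, ΔL, ΔJ.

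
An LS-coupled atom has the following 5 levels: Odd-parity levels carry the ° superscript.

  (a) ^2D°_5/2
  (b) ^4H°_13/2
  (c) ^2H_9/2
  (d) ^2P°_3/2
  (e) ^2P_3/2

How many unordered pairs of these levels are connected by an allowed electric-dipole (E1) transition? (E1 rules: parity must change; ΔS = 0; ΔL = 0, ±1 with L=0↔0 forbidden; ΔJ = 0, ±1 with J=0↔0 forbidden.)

2

(a)–(b): forbidden (parity, ΔS, ΔL, ΔJ).
(a)–(c): forbidden (ΔL, ΔJ).
(a)–(d): forbidden (parity).
(a)–(e): allowed.
(b)–(c): forbidden (ΔS, ΔJ).
(b)–(d): forbidden (parity, ΔS, ΔL, ΔJ).
(b)–(e): forbidden (ΔS, ΔL, ΔJ).
(c)–(d): forbidden (ΔL, ΔJ).
(c)–(e): forbidden (parity, ΔL, ΔJ).
(d)–(e): allowed.
Allowed pairs: 2 of 10.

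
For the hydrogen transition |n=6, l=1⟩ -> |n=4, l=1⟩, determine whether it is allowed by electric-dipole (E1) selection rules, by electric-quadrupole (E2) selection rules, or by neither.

E2

Δl = 1 − 1 = +0; l_i + l_f = 2.
E1 (Δl = ±1): not satisfied.
E2 (Δl = 0,±2, l_i+l_f ≥ 2): satisfied.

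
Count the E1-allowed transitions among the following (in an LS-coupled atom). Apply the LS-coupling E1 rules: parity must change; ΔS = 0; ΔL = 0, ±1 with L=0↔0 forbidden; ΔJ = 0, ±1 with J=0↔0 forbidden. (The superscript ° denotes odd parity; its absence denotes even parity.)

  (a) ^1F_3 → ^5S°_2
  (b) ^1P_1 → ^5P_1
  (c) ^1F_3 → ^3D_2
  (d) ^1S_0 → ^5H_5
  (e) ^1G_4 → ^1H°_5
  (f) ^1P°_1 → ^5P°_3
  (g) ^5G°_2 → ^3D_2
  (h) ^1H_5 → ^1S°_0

(a) forbidden (ΔS, ΔL fail)
(b) forbidden (parity, ΔS fail)
(c) forbidden (parity, ΔS fail)
(d) forbidden (parity, ΔS, ΔL, ΔJ fail)
(e) allowed
(f) forbidden (parity, ΔS, ΔJ fail)
(g) forbidden (ΔS, ΔL fail)
(h) forbidden (ΔL, ΔJ fail)
Total allowed: 1 of 8.

1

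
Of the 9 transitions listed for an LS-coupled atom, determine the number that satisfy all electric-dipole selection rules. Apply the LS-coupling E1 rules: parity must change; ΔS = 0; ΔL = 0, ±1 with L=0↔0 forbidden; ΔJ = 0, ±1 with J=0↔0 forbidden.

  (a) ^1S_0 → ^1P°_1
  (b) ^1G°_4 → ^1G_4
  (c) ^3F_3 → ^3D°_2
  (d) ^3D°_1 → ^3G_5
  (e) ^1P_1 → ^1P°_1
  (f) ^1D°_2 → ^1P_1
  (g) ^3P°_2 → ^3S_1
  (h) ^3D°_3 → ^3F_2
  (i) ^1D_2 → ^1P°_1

8

(a) allowed
(b) allowed
(c) allowed
(d) forbidden (ΔL, ΔJ fail)
(e) allowed
(f) allowed
(g) allowed
(h) allowed
(i) allowed
Total allowed: 8 of 9.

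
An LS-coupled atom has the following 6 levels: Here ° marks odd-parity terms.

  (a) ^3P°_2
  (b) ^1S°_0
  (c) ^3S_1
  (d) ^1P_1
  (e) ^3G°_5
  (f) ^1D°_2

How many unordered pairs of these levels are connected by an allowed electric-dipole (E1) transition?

(a)–(b): forbidden (parity, ΔS, ΔJ).
(a)–(c): allowed.
(a)–(d): forbidden (ΔS).
(a)–(e): forbidden (parity, ΔL, ΔJ).
(a)–(f): forbidden (parity, ΔS).
(b)–(c): forbidden (ΔS, ΔL).
(b)–(d): allowed.
(b)–(e): forbidden (parity, ΔS, ΔL, ΔJ).
(b)–(f): forbidden (parity, ΔL, ΔJ).
(c)–(d): forbidden (parity, ΔS).
(c)–(e): forbidden (ΔL, ΔJ).
(c)–(f): forbidden (ΔS, ΔL).
(d)–(e): forbidden (ΔS, ΔL, ΔJ).
(d)–(f): allowed.
(e)–(f): forbidden (parity, ΔS, ΔL, ΔJ).
Allowed pairs: 3 of 15.

3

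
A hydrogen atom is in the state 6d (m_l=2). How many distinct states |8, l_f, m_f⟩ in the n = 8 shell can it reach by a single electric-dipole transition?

E1 requires Δl = ±1, so l_f ∈ {1, 3}; with 0 ≤ l_f ≤ n_f−1 = 7, the allowed l_f values are {1, 3}.
For l_f = 1: m_f ∈ {m_i−1, m_i, m_i+1} ∩ [−1, 1] = {1} → 1 state.
For l_f = 3: m_f ∈ {m_i−1, m_i, m_i+1} ∩ [−3, 3] = {1, 2, 3} → 3 states.
Total: 4.

4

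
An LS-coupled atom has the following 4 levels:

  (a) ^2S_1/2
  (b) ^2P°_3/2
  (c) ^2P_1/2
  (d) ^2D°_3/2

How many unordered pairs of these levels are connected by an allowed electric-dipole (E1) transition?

(a)–(b): allowed.
(a)–(c): forbidden (parity).
(a)–(d): forbidden (ΔL).
(b)–(c): allowed.
(b)–(d): forbidden (parity).
(c)–(d): allowed.
Allowed pairs: 3 of 6.

3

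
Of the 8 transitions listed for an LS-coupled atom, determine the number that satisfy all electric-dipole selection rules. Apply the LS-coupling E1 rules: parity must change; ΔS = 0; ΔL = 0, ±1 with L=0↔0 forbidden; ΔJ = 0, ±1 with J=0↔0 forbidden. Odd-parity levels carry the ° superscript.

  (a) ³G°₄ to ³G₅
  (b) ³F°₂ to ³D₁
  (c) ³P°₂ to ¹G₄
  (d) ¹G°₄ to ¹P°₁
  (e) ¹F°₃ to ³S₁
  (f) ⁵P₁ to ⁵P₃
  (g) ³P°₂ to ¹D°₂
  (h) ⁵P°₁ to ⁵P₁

3

(a) allowed
(b) allowed
(c) forbidden (ΔS, ΔL, ΔJ fail)
(d) forbidden (parity, ΔL, ΔJ fail)
(e) forbidden (ΔS, ΔL, ΔJ fail)
(f) forbidden (parity, ΔJ fail)
(g) forbidden (parity, ΔS fail)
(h) allowed
Total allowed: 3 of 8.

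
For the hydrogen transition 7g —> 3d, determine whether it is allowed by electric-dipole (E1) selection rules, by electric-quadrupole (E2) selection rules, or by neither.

E2

Δl = 2 − 4 = -2; l_i + l_f = 6.
E1 (Δl = ±1): not satisfied.
E2 (Δl = 0,±2, l_i+l_f ≥ 2): satisfied.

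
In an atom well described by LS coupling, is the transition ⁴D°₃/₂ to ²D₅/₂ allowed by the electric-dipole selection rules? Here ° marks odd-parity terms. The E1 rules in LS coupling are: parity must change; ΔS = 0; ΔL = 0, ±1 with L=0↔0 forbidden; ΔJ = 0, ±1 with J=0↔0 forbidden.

forbidden

Reading off the term symbols: S 3/2→1/2, L 2→2, J 3/2→5/2, parity odd→even.
Parity must change: odd → even — ✓.
ΔS = 0: S: 3/2 → 1/2 — ✗.
ΔL = 0, ±1 (not L=0↔0): L: 2 → 2, ΔL = +0 — ✓.
ΔJ = 0, ±1 (not J=0↔0): J: 3/2 → 5/2, ΔJ = +1 — ✓.
Rule(s) violated: ΔS.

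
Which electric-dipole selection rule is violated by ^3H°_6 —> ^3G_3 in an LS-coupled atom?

the ΔJ = 0, ±1 rule

Reading off the term symbols: S 1→1, L 5→4, J 6→3, parity odd→even.
Parity must change: odd → even — ✓.
ΔL = 0, ±1 (not L=0↔0): L: 5 → 4, ΔL = -1 — ✓.
ΔJ = 0, ±1 (not J=0↔0): J: 6 → 3, ΔJ = -3 — ✗.
ΔS = 0: S: 1 → 1 — ✓.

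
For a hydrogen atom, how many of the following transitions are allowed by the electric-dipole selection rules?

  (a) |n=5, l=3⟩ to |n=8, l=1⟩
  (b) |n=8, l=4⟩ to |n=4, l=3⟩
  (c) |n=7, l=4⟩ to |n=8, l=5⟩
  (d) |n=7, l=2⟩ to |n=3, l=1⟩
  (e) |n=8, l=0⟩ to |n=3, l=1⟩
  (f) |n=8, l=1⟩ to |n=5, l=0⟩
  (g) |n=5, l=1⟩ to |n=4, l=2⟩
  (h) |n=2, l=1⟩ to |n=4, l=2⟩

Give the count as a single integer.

7

(a) forbidden — Δl = -2 (E1 requires Δl = ±1)
(b) allowed
(c) allowed
(d) allowed
(e) allowed
(f) allowed
(g) allowed
(h) allowed
Total allowed: 7 of 8.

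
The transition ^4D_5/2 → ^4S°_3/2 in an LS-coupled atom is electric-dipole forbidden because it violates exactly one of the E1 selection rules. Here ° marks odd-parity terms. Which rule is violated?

Parity must change: even → odd — ✓.
ΔS = 0: S: 3/2 → 3/2 — ✓.
ΔL = 0, ±1 (not L=0↔0): L: 2 → 0, ΔL = -2 — ✗.
ΔJ = 0, ±1 (not J=0↔0): J: 5/2 → 3/2, ΔJ = -1 — ✓.

the ΔL = 0, ±1 rule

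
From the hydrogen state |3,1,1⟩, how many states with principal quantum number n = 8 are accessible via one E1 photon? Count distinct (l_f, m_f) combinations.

E1 requires Δl = ±1, so l_f ∈ {0, 2}; with 0 ≤ l_f ≤ n_f−1 = 7, the allowed l_f values are {0, 2}.
For l_f = 0: m_f ∈ {m_i−1, m_i, m_i+1} ∩ [−0, 0] = {0} → 1 state.
For l_f = 2: m_f ∈ {m_i−1, m_i, m_i+1} ∩ [−2, 2] = {0, 1, 2} → 3 states.
Total: 4.

4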